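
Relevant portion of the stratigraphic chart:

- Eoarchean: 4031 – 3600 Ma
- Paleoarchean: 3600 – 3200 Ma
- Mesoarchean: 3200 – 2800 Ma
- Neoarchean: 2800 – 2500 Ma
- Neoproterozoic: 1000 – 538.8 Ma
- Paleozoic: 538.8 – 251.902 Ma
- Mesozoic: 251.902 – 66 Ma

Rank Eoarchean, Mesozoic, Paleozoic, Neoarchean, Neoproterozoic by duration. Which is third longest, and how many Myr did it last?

Durations: Eoarchean 431; Mesozoic 185.902; Paleozoic 286.898; Neoarchean 300; Neoproterozoic 461.2 Myr.
Sorted longest-first: Neoproterozoic (461.2), Eoarchean (431), Neoarchean (300), Paleozoic (286.898), Mesozoic (185.902).
The third longest is Neoarchean at 300 Myr.

Neoarchean, 300 million years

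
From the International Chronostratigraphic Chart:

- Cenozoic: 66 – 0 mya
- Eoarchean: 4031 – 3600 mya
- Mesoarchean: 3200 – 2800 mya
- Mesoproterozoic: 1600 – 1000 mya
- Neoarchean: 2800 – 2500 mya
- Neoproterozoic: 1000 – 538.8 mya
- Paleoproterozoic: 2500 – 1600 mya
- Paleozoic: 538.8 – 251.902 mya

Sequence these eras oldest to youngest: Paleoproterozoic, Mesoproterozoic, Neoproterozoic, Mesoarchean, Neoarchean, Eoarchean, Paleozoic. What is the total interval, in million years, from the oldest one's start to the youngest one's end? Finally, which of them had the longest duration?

Eoarchean → Mesoarchean → Neoarchean → Paleoproterozoic → Mesoproterozoic → Neoproterozoic → Paleozoic; total span 3779.098 Myr; longest is Paleoproterozoic

Start ages (Ma): Eoarchean 4031, Mesoarchean 3200, Neoarchean 2800, Paleoproterozoic 2500, Mesoproterozoic 1600, Neoproterozoic 1000, Paleozoic 538.8.
Ordered oldest to youngest: Eoarchean, Mesoarchean, Neoarchean, Paleoproterozoic, Mesoproterozoic, Neoproterozoic, Paleozoic.
Span = 4031 − 251.902 = 3779.098 Myr.
Durations: Neoarchean 300, Paleozoic 286.898, Mesoarchean 400, Mesoproterozoic 600, Eoarchean 431, Neoproterozoic 461.2, Paleoproterozoic 900 → longest is Paleoproterozoic (900 Myr).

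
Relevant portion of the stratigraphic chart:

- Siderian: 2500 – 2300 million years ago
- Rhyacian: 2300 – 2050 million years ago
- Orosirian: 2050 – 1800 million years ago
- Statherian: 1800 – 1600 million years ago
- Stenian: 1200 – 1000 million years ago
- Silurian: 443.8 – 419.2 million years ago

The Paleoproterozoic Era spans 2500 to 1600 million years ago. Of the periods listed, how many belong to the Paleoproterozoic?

4

Periods inside 2500–1600 Ma: Siderian, Rhyacian, Orosirian, Statherian — 4 in total.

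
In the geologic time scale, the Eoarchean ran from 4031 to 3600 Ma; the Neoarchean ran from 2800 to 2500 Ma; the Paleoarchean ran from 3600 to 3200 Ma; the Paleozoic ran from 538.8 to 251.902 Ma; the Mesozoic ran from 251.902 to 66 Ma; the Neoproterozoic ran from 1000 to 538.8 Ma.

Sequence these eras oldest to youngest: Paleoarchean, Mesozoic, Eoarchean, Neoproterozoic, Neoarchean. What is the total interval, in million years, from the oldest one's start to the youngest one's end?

Eoarchean → Paleoarchean → Neoarchean → Neoproterozoic → Mesozoic; total span 3965 Myr

Start ages (Ma): Eoarchean 4031, Paleoarchean 3600, Neoarchean 2800, Neoproterozoic 1000, Mesozoic 251.902.
Ordered oldest to youngest: Eoarchean, Paleoarchean, Neoarchean, Neoproterozoic, Mesozoic.
Span = 4031 − 66 = 3965 Myr.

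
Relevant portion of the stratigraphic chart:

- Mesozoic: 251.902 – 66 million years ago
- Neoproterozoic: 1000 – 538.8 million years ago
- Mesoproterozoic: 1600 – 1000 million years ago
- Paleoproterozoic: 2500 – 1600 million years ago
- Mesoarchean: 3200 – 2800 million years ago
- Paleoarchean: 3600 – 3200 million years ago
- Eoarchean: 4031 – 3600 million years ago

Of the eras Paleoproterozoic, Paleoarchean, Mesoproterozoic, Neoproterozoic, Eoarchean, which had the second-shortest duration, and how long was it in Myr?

Eoarchean, 431 million years

Start − end for each: Paleoproterozoic 2500 − 1600 = 900; Paleoarchean 3600 − 3200 = 400; Mesoproterozoic 1600 − 1000 = 600; Neoproterozoic 1000 − 538.8 = 461.2; Eoarchean 4031 − 3600 = 431.
Ranking these from shortest: Paleoarchean < Eoarchean < Neoproterozoic < Mesoproterozoic < Paleoproterozoic.
Position 2 in that ranking is Eoarchean, which lasted 431 Myr.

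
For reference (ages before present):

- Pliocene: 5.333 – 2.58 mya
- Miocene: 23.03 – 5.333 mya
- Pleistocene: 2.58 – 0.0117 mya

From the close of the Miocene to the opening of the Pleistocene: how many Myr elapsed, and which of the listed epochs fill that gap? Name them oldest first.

2.753 million years; Pliocene

End of Miocene = 5.333 Ma; start of Pleistocene = 2.58 Ma.
Gap = 5.333 − 2.58 = 2.753 Myr.
Epochs wholly inside 5.333–2.58 Ma: Pliocene (5.333–2.58).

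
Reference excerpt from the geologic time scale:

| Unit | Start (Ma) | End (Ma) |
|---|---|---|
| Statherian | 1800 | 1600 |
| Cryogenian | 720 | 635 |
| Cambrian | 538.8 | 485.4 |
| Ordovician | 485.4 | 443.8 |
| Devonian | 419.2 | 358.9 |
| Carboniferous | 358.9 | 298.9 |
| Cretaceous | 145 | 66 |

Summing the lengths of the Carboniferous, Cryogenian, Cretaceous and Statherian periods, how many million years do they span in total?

Duration is start − end for each: (358.9 − 298.9) + (720 − 635) + (145 − 66) + (1800 − 1600).
That is 60 + 85 + 79 + 200, which totals 424 million years.

424 million years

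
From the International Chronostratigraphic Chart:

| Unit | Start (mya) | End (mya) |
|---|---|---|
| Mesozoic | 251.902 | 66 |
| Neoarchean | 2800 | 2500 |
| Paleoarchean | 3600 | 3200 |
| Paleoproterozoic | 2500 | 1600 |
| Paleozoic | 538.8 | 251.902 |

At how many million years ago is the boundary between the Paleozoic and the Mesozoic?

The Paleozoic ends and the Mesozoic begins at 251.902 mya.

251.902 mya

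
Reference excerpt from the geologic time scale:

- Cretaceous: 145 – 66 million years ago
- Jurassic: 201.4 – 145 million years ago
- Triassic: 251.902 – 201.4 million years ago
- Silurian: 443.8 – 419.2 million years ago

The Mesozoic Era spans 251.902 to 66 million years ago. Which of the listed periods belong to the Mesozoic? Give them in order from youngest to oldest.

Periods with both bounds inside 251.902–66 Ma: Cretaceous (145–66), Jurassic (201.4–145), Triassic (251.902–201.4).

Cretaceous, Jurassic, Triassic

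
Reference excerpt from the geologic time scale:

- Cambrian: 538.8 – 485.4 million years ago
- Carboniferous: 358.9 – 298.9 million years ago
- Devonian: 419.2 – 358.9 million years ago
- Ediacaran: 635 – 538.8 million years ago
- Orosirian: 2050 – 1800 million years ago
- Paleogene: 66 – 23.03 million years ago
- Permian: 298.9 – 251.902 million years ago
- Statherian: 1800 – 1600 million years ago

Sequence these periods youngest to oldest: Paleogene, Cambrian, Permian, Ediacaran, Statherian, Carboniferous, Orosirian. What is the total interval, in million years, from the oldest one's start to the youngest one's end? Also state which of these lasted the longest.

From the excerpt: Paleogene 66–23.03; Cambrian 538.8–485.4; Permian 298.9–251.902; Ediacaran 635–538.8; Statherian 1800–1600; Carboniferous 358.9–298.9; Orosirian 2050–1800 (Ma).
Larger Ma is earlier, so the oldest is Orosirian and the youngest is Paleogene; youngest to oldest: Paleogene, Permian, Carboniferous, Cambrian, Ediacaran, Statherian, Orosirian.
Oldest start 2050 minus youngest end 23.03 gives 2026.97 Myr overall.
Individual lengths (start − end): Permian 46.998; Ediacaran 96.2; Carboniferous 60; Paleogene 42.97; Cambrian 53.4; Statherian 200; Orosirian 250. The largest is Orosirian at 250 Myr.

Paleogene → Permian → Carboniferous → Cambrian → Ediacaran → Statherian → Orosirian; total span 2026.97 Myr; longest is Orosirian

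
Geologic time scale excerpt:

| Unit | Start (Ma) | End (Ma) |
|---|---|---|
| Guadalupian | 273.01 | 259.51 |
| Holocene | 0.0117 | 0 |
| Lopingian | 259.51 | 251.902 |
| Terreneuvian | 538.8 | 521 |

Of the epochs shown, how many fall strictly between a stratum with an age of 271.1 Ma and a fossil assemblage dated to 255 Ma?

0

Checking each listed span, none has both start < 271.1 Ma and end > 255 Ma — every epoch straddles one of the two dates or lies outside them — so the count is 0.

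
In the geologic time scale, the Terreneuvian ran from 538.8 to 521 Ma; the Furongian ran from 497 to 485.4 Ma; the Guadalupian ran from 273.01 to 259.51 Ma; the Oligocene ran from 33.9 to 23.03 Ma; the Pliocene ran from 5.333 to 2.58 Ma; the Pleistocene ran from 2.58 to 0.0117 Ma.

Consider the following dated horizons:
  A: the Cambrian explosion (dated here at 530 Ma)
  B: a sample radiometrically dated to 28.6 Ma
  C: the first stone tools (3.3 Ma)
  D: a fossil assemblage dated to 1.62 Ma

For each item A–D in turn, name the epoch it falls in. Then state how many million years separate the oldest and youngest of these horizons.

Match each age against the start–end ranges in the excerpt: A = 530 Ma → Terreneuvian (538.8–521); B = 28.6 Ma → Oligocene (33.9–23.03); C = 3.3 Ma → Pliocene (5.333–2.58); D = 1.62 Ma → Pleistocene (2.58–0.0117).
The largest age is 530 Ma and the smallest is 1.62 Ma; their difference is 528.38 Myr.

A — Terreneuvian; B — Oligocene; C — Pliocene; D — Pleistocene; span 528.38 million years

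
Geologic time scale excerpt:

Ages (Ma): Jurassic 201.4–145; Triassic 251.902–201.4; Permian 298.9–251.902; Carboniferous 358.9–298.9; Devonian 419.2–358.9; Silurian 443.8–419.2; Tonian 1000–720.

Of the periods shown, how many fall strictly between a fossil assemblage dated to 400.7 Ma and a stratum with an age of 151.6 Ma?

3

The older date is 400.7 Ma and the younger is 151.6 Ma.
Periods with start < 400.7 and end > 151.6 Ma: Carboniferous (358.9–298.9), Permian (298.9–251.902), Triassic (251.902–201.4).
That is 3 complete periods.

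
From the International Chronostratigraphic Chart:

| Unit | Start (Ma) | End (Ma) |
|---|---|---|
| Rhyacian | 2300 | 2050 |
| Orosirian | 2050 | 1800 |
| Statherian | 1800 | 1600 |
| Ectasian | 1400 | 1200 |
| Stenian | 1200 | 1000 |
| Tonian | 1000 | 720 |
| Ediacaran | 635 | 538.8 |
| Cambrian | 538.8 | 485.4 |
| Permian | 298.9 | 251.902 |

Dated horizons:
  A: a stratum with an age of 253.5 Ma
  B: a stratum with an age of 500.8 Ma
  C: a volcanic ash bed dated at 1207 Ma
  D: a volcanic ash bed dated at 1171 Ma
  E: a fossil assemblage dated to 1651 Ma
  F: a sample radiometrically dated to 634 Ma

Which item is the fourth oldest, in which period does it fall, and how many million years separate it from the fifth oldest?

F, in the Ediacaran; 133.2 million years to B

Sorted oldest-first by Ma: E (1651), C (1207), D (1171), F (634), B (500.8), A (253.5).
The fourth oldest is F at 634 Ma, which lies in 635–538.8 Ma: the Ediacaran.
The fifth oldest is B at 500.8 Ma; separation = |634 − 500.8| = 133.2 Myr.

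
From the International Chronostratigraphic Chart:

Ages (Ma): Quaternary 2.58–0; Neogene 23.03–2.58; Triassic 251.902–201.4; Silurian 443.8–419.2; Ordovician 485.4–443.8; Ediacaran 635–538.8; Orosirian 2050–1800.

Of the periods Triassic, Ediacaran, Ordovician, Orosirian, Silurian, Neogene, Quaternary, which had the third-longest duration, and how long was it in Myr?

Start − end for each: Triassic 251.902 − 201.4 = 50.502; Ediacaran 635 − 538.8 = 96.2; Ordovician 485.4 − 443.8 = 41.6; Orosirian 2050 − 1800 = 250; Silurian 443.8 − 419.2 = 24.6; Neogene 23.03 − 2.58 = 20.45; Quaternary 2.58 − 0 = 2.58.
Ranking these from longest: Orosirian > Ediacaran > Triassic > Ordovician > Silurian > Neogene > Quaternary.
Position 3 in that ranking is Triassic, which lasted 50.502 Myr.

Triassic, 50.502 million years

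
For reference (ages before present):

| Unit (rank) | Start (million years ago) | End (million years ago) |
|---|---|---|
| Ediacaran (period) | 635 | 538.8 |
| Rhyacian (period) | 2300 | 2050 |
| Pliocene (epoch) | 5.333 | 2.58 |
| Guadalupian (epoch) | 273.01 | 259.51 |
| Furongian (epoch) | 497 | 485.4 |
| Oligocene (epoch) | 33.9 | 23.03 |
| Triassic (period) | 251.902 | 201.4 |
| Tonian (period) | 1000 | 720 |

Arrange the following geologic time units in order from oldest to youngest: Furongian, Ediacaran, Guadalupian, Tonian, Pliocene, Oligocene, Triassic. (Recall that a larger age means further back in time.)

The oldest of these is Tonian (starts 1000 Ma) and the youngest is Pliocene (ends 2.58 Ma).
In between, by decreasing start age: Ediacaran (635), Furongian (497), Guadalupian (273.01), Triassic (251.902), Oligocene (33.9).

Tonian → Ediacaran → Furongian → Guadalupian → Triassic → Oligocene → Pliocene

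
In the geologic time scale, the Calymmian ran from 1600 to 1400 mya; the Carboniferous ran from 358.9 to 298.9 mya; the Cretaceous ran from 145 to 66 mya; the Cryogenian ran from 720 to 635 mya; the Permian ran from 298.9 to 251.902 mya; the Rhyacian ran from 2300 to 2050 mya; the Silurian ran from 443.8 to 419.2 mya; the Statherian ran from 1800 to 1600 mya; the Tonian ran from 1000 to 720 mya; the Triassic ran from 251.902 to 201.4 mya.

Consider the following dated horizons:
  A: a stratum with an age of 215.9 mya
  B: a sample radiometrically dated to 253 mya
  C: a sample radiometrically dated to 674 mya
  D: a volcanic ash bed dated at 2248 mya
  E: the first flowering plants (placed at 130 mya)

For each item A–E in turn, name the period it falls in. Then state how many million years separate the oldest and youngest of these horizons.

A — Triassic; B — Permian; C — Cryogenian; D — Rhyacian; E — Cretaceous; span 2118 million years

Match each age against the start–end ranges in the excerpt: A = 215.9 Ma → Triassic (251.902–201.4); B = 253 Ma → Permian (298.9–251.902); C = 674 Ma → Cryogenian (720–635); D = 2248 Ma → Rhyacian (2300–2050); E = 130 Ma → Cretaceous (145–66).
The largest age is 2248 Ma and the smallest is 130 Ma; their difference is 2118 Myr.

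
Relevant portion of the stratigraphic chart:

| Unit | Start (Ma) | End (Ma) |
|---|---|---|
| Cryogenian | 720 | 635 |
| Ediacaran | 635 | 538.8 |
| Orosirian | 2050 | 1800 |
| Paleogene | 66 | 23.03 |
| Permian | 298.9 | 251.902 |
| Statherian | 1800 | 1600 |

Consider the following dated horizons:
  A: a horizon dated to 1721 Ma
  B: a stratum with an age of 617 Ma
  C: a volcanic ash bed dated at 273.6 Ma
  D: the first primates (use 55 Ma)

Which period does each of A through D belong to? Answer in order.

A — Statherian; B — Ediacaran; C — Permian; D — Paleogene

A: 1721 Ma lies in 1800–1600 Ma, so Statherian.
B: 617 Ma lies in 635–538.8 Ma, so Ediacaran.
C: 273.6 Ma lies in 298.9–251.902 Ma, so Permian.
D: 55 Ma lies in 66–23.03 Ma, so Paleogene.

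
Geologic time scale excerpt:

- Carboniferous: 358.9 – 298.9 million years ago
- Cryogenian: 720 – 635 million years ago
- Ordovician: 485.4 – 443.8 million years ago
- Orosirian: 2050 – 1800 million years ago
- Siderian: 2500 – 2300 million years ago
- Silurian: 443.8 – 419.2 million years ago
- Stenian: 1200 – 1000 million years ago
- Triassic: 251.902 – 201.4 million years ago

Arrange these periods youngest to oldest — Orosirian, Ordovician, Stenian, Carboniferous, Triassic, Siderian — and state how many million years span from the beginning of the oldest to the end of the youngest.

Triassic → Carboniferous → Ordovician → Stenian → Orosirian → Siderian; total span 2298.6 Myr

From the excerpt: Orosirian 2050–1800; Ordovician 485.4–443.8; Stenian 1200–1000; Carboniferous 358.9–298.9; Triassic 251.902–201.4; Siderian 2500–2300 (Ma).
Larger Ma is earlier, so the oldest is Siderian and the youngest is Triassic; youngest to oldest: Triassic, Carboniferous, Ordovician, Stenian, Orosirian, Siderian.
Oldest start 2500 minus youngest end 201.4 gives 2298.6 Myr overall.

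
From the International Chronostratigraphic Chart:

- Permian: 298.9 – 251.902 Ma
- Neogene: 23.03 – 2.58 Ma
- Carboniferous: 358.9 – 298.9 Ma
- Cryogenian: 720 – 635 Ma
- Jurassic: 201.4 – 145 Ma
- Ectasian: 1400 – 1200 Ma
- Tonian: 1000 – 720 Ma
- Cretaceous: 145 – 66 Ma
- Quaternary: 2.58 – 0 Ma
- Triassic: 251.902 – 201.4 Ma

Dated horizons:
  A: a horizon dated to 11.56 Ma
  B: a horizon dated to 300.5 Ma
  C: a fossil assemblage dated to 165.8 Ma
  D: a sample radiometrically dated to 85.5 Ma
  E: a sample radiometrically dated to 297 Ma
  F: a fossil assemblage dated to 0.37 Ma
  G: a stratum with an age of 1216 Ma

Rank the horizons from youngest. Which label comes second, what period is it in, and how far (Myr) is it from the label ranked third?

A, in the Neogene; 73.94 million years to D

Sorted youngest-first by Ma: F (0.37), A (11.56), D (85.5), C (165.8), E (297), B (300.5), G (1216).
The second youngest is A at 11.56 Ma, which lies in 23.03–2.58 Ma: the Neogene.
The third youngest is D at 85.5 Ma; separation = |11.56 − 85.5| = 73.94 Myr.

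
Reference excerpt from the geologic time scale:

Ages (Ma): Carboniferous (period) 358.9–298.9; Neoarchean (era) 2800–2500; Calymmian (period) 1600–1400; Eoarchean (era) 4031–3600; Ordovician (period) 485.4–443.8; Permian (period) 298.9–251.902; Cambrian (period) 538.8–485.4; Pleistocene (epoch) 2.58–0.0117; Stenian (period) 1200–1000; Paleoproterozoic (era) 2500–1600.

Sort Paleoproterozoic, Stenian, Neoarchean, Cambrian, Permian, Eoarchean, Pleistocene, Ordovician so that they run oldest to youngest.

Sorting by start age (descending Ma, since larger Ma = older): Eoarchean began 4031, Neoarchean began 2800, Paleoproterozoic began 2500, Stenian began 1200, Cambrian began 538.8, Ordovician began 485.4, Permian began 298.9, Pleistocene began 2.58.

Eoarchean, then Neoarchean, then Paleoproterozoic, then Stenian, then Cambrian, then Ordovician, then Permian, then Pleistocene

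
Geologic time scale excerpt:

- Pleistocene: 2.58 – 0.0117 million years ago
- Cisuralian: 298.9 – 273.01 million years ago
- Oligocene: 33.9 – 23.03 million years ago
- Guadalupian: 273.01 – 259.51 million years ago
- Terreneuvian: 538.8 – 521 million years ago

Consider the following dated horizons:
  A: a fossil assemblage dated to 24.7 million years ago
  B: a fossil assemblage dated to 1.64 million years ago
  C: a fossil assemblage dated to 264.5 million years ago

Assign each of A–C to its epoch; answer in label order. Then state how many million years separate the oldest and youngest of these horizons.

A — Oligocene; B — Pleistocene; C — Guadalupian; span 262.86 million years

A: 24.7 Ma lies in 33.9–23.03 Ma, so Oligocene.
B: 1.64 Ma lies in 2.58–0.0117 Ma, so Pleistocene.
C: 264.5 Ma lies in 273.01–259.51 Ma, so Guadalupian.
Oldest = 264.5 Ma, youngest = 1.64 Ma → span 262.86 Myr.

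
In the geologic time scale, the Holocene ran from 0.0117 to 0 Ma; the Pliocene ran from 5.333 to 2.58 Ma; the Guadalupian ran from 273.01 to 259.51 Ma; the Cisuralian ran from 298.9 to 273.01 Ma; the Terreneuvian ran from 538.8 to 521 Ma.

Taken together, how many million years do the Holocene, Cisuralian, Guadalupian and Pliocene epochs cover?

Each duration: Holocene = 0.0117; Cisuralian = 25.89; Guadalupian = 13.5; Pliocene = 2.753.
Sum: 0.0117 + 25.89 + 13.5 + 2.753 = 42.1547 Myr.

42.1547 million years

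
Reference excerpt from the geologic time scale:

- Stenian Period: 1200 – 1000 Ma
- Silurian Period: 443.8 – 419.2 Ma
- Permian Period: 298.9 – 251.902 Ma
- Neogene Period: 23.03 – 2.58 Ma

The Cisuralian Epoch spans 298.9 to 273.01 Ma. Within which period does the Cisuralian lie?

Permian

The Cisuralian (298.9–273.01 Ma) lies entirely within 298.9–251.902 Ma, the Permian Period.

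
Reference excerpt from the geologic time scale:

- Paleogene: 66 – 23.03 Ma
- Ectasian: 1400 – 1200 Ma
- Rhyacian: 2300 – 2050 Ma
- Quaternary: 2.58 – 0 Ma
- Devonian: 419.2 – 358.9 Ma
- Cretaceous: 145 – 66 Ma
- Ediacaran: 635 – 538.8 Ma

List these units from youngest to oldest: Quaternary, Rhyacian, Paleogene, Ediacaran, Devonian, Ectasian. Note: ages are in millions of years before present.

Quaternary, Paleogene, Devonian, Ediacaran, Ectasian, Rhyacian

Read off each span (Ma): Quaternary 2.58–0; Rhyacian 2300–2050; Paleogene 66–23.03; Ediacaran 635–538.8; Devonian 419.2–358.9; Ectasian 1400–1200.
Larger Ma is older, so oldest→youngest is Rhyacian, Ectasian, Ediacaran, Devonian, Paleogene, Quaternary; reverse it for youngest→oldest.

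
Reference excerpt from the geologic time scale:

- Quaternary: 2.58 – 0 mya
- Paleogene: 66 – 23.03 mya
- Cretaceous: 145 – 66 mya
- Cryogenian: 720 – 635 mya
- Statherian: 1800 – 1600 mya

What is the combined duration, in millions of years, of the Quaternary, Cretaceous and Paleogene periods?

Duration is start − end for each: (2.58 − 0) + (145 − 66) + (66 − 23.03).
That is 2.58 + 79 + 42.97, which totals 124.55 million years.

124.55 million years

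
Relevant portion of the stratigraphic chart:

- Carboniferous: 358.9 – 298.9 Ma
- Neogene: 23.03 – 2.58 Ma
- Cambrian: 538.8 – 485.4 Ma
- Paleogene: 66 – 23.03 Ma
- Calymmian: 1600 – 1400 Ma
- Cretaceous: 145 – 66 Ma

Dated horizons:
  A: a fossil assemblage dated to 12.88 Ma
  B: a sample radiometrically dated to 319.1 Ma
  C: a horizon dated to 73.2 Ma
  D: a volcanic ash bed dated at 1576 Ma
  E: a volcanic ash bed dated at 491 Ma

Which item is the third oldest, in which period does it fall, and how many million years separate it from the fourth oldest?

B, in the Carboniferous; 245.9 million years to C

Sorted oldest-first by Ma: D (1576), E (491), B (319.1), C (73.2), A (12.88).
The third oldest is B at 319.1 Ma, which lies in 358.9–298.9 Ma: the Carboniferous.
The fourth oldest is C at 73.2 Ma; separation = |319.1 − 73.2| = 245.9 Myr.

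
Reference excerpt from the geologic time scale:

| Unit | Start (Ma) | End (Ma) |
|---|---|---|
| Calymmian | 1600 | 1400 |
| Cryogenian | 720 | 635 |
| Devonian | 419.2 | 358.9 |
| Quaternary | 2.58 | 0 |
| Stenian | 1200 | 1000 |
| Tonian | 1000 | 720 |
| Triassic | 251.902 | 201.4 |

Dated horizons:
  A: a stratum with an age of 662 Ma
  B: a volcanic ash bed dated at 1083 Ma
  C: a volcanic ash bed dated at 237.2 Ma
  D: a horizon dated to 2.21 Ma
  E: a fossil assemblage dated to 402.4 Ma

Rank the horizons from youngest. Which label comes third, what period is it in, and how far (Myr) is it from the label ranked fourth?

Sorted youngest-first by Ma: D (2.21), C (237.2), E (402.4), A (662), B (1083).
The third youngest is E at 402.4 Ma, which lies in 419.2–358.9 Ma: the Devonian.
The fourth youngest is A at 662 Ma; separation = |402.4 − 662| = 259.6 Myr.

E, in the Devonian; 259.6 million years to A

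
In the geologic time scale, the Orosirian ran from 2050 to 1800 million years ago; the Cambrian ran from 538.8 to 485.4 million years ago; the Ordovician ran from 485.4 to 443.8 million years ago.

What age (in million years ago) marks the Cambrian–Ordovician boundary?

The Cambrian ends and the Ordovician begins at 485.4 million years ago.

485.4 million years ago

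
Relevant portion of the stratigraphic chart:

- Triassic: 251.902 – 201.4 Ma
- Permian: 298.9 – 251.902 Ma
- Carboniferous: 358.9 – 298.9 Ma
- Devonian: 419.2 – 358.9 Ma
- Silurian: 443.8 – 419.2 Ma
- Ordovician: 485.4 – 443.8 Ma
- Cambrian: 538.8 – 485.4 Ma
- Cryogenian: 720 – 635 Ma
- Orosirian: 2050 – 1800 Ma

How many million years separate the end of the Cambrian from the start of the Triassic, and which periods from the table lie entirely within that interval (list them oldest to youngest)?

The Cambrian closes at 485.4 Ma and the Triassic opens at 251.902 Ma, so the interval is 485.4 − 251.902 = 233.498 Myr.
A period fits inside if it starts at or after 485.4 Ma and ends at or before 251.902 Ma; oldest first that gives Ordovician, Silurian, Devonian, Carboniferous, Permian.

233.498 million years; Ordovician, Silurian, Devonian, Carboniferous, Permian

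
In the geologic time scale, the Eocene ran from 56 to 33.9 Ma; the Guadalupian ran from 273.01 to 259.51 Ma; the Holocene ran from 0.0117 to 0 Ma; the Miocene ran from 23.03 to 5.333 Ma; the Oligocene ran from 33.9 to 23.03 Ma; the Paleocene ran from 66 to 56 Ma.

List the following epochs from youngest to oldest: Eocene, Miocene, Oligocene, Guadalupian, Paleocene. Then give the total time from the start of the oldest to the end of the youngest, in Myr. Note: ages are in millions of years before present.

From the excerpt: Eocene 56–33.9; Miocene 23.03–5.333; Oligocene 33.9–23.03; Guadalupian 273.01–259.51; Paleocene 66–56 (Ma).
Larger Ma is earlier, so the oldest is Guadalupian and the youngest is Miocene; youngest to oldest: Miocene, Oligocene, Eocene, Paleocene, Guadalupian.
Oldest start 273.01 minus youngest end 5.333 gives 267.677 Myr overall.

Miocene, Oligocene, Eocene, Paleocene, Guadalupian; total span 267.677 Myr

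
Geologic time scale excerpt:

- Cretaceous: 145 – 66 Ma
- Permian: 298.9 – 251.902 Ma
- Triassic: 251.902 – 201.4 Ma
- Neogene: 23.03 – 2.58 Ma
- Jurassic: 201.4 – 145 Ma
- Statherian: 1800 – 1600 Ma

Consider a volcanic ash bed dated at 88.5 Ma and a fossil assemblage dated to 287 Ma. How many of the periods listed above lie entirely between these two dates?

The older date is 287 Ma and the younger is 88.5 Ma.
Periods with start < 287 and end > 88.5 Ma: Triassic (251.902–201.4), Jurassic (201.4–145).
That is 2 complete periods.

2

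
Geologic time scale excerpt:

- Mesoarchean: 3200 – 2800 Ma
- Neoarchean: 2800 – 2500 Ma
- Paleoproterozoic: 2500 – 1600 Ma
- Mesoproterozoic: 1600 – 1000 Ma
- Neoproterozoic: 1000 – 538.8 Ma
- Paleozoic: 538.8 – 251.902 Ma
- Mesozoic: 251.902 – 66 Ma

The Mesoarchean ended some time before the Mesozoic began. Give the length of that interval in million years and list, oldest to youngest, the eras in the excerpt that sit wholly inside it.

2548.098 million years; Neoarchean, Paleoproterozoic, Mesoproterozoic, Neoproterozoic, Paleozoic

The Mesoarchean closes at 2800 Ma and the Mesozoic opens at 251.902 Ma, so the interval is 2800 − 251.902 = 2548.098 Myr.
An era fits inside if it starts at or after 2800 Ma and ends at or before 251.902 Ma; oldest first that gives Neoarchean, Paleoproterozoic, Mesoproterozoic, Neoproterozoic, Paleozoic.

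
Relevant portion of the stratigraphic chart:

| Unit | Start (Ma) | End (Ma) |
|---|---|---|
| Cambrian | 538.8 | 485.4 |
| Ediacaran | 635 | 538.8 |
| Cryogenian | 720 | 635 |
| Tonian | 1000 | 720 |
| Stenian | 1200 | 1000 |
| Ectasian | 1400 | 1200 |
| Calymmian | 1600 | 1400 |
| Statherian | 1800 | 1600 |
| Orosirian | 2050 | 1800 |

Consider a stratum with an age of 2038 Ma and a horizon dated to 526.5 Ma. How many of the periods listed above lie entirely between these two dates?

7

2038 Ma sits inside the Orosirian (2050–1800) and 526.5 Ma inside the Cambrian (538.8–485.4); neither of those is wholly between the two dates.
The listed periods lying completely between them are Statherian, Calymmian, Ectasian, Stenian, Tonian, Cryogenian, Ediacaran — 7 in all.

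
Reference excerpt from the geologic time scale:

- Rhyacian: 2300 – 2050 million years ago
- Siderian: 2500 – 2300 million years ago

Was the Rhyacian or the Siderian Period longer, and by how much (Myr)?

Rhyacian: 2300 − 2050 = 250 Myr.
Siderian: 2500 − 2300 = 200 Myr.
Difference: 250 − 200 = 50 Myr, so the Rhyacian was longer.

Rhyacian, by 50 million years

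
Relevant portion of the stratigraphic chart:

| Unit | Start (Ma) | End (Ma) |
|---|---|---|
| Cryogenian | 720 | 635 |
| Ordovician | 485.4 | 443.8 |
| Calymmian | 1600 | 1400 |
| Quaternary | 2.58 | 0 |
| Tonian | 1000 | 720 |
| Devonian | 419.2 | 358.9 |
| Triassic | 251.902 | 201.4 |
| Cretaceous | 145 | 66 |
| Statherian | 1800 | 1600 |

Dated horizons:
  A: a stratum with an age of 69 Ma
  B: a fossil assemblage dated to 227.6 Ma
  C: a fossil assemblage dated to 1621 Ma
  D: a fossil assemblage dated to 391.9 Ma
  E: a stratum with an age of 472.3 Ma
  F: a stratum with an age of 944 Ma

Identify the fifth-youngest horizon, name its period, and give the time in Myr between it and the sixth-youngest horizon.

F, in the Tonian; 677 million years to C

Sorted youngest-first by Ma: A (69), B (227.6), D (391.9), E (472.3), F (944), C (1621).
The fifth youngest is F at 944 Ma, which lies in 1000–720 Ma: the Tonian.
The sixth youngest is C at 1621 Ma; separation = |944 − 1621| = 677 Myr.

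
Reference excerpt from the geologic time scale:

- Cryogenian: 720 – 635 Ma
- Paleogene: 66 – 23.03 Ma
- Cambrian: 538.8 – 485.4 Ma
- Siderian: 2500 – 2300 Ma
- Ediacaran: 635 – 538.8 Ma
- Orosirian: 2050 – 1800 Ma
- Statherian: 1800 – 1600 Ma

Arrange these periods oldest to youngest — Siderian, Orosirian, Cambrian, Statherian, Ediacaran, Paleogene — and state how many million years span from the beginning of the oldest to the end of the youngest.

Start ages (Ma): Siderian 2500, Orosirian 2050, Statherian 1800, Ediacaran 635, Cambrian 538.8, Paleogene 66.
Ordered oldest to youngest: Siderian, Orosirian, Statherian, Ediacaran, Cambrian, Paleogene.
Span = 2500 − 23.03 = 2476.97 Myr.

Siderian, Orosirian, Statherian, Ediacaran, Cambrian, Paleogene; total span 2476.97 Myr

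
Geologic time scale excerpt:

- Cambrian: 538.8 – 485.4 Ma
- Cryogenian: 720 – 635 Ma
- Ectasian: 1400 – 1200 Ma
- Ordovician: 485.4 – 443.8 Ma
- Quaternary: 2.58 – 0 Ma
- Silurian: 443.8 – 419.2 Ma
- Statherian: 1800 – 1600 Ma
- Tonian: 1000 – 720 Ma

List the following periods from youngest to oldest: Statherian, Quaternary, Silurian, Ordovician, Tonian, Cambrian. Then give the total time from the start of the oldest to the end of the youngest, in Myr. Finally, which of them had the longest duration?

From the excerpt: Statherian 1800–1600; Quaternary 2.58–0; Silurian 443.8–419.2; Ordovician 485.4–443.8; Tonian 1000–720; Cambrian 538.8–485.4 (Ma).
Larger Ma is earlier, so the oldest is Statherian and the youngest is Quaternary; youngest to oldest: Quaternary, Silurian, Ordovician, Cambrian, Tonian, Statherian.
Oldest start 1800 minus youngest end 0 gives 1800 Myr overall.
Individual lengths (start − end): Statherian 200; Cambrian 53.4; Ordovician 41.6; Quaternary 2.58; Silurian 24.6; Tonian 280. The largest is Tonian at 280 Myr.

Quaternary → Silurian → Ordovician → Cambrian → Tonian → Statherian; total span 1800 Myr; longest is Tonian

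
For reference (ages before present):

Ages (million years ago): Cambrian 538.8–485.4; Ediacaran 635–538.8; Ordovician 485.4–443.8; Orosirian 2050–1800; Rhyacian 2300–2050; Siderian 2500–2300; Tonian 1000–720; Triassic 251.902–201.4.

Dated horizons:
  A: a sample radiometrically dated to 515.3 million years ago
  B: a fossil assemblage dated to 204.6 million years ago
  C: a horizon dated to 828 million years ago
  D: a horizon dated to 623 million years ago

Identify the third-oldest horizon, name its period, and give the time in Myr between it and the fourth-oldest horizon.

A, in the Cambrian; 310.7 million years to B

Larger Ma means older, so oldest first: C 828 > D 623 > A 515.3 > B 204.6.
Counting 3 along gives A (515.3 Ma); the excerpt puts that inside the Cambrian, 538.8–485.4 Ma.
Next in line is B (204.6 Ma), and 515.3 − 204.6 = 310.7 Myr.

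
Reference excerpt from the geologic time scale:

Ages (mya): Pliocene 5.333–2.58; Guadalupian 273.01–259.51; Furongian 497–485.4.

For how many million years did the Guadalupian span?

13.5 million years

273.01 − 259.51 = 13.5 million years.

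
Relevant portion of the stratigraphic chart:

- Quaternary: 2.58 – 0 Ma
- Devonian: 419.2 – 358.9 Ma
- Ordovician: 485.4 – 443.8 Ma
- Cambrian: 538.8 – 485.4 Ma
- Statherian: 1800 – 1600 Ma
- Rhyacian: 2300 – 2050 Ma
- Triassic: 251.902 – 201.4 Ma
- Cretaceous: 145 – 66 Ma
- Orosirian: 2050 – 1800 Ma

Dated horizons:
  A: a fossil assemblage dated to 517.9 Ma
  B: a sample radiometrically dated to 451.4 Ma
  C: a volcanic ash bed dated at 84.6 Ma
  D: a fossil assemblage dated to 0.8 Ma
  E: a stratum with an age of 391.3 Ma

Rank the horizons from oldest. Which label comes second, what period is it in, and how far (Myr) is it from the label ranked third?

Larger Ma means older, so oldest first: A 517.9 > B 451.4 > E 391.3 > C 84.6 > D 0.8.
Counting 2 along gives B (451.4 Ma); the excerpt puts that inside the Ordovician, 485.4–443.8 Ma.
Next in line is E (391.3 Ma), and 451.4 − 391.3 = 60.1 Myr.

B, in the Ordovician; 60.1 million years to E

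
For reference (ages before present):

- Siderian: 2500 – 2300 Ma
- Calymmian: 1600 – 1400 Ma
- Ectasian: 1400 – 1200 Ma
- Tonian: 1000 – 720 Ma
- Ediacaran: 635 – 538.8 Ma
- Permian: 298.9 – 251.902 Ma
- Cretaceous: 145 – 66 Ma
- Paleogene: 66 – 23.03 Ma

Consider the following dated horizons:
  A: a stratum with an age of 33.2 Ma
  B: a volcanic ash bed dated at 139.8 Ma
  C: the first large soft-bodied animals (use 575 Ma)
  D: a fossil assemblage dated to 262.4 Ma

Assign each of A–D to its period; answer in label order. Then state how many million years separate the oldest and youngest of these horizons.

A: 33.2 Ma lies in 66–23.03 Ma, so Paleogene.
B: 139.8 Ma lies in 145–66 Ma, so Cretaceous.
C: 575 Ma lies in 635–538.8 Ma, so Ediacaran.
D: 262.4 Ma lies in 298.9–251.902 Ma, so Permian.
Oldest = 575 Ma, youngest = 33.2 Ma → span 541.8 Myr.

A — Paleogene; B — Cretaceous; C — Ediacaran; D — Permian; span 541.8 million years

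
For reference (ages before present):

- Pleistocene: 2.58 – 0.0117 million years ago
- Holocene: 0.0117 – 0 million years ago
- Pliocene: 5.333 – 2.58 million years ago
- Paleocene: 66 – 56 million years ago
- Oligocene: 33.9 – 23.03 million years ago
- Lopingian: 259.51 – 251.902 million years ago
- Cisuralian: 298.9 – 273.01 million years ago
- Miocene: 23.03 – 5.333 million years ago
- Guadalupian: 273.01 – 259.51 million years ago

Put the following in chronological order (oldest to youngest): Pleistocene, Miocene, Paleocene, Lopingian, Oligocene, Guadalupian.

The oldest of these is Guadalupian (starts 273.01 Ma) and the youngest is Pleistocene (ends 0.0117 Ma).
In between, by decreasing start age: Lopingian (259.51), Paleocene (66), Oligocene (33.9), Miocene (23.03).

Guadalupian, Lopingian, Paleocene, Oligocene, Miocene, Pleistocene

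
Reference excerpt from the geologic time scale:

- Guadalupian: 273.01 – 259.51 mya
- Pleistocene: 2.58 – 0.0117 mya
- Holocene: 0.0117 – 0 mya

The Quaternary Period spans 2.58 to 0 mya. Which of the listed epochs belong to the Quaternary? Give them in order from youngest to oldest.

Holocene, Pleistocene

Epochs with both bounds inside 2.58–0 Ma: Holocene (0.0117–0), Pleistocene (2.58–0.0117).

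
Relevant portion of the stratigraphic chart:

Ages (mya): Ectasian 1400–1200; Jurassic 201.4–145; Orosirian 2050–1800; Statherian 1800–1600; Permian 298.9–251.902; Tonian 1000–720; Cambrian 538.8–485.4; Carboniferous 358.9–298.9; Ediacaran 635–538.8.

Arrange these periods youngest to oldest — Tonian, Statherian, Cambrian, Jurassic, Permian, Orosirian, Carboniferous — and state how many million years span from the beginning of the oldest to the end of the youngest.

From the excerpt: Tonian 1000–720; Statherian 1800–1600; Cambrian 538.8–485.4; Jurassic 201.4–145; Permian 298.9–251.902; Orosirian 2050–1800; Carboniferous 358.9–298.9 (Ma).
Larger Ma is earlier, so the oldest is Orosirian and the youngest is Jurassic; youngest to oldest: Jurassic, Permian, Carboniferous, Cambrian, Tonian, Statherian, Orosirian.
Oldest start 2050 minus youngest end 145 gives 1905 Myr overall.

Jurassic, Permian, Carboniferous, Cambrian, Tonian, Statherian, Orosirian; total span 1905 Myr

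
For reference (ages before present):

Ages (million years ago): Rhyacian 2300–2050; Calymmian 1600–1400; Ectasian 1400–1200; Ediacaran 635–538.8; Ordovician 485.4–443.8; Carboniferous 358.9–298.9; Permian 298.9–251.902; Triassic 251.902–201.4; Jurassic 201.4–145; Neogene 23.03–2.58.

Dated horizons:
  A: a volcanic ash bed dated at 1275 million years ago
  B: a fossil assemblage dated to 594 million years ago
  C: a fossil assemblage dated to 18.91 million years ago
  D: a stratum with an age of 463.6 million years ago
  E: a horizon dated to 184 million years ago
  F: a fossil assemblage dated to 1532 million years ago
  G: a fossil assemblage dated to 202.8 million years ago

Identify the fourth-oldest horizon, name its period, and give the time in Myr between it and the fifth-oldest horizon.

D, in the Ordovician; 260.8 million years to G

Sorted oldest-first by Ma: F (1532), A (1275), B (594), D (463.6), G (202.8), E (184), C (18.91).
The fourth oldest is D at 463.6 Ma, which lies in 485.4–443.8 Ma: the Ordovician.
The fifth oldest is G at 202.8 Ma; separation = |463.6 − 202.8| = 260.8 Myr.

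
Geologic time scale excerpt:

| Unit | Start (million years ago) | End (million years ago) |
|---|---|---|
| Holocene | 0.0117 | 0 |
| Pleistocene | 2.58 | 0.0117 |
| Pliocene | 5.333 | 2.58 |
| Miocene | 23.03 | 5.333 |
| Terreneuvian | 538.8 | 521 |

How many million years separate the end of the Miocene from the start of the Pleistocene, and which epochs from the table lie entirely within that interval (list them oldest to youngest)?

2.753 million years; Pliocene

The Miocene closes at 5.333 Ma and the Pleistocene opens at 2.58 Ma, so the interval is 5.333 − 2.58 = 2.753 Myr.
An epoch fits inside if it starts at or after 5.333 Ma and ends at or before 2.58 Ma; oldest first that gives Pliocene.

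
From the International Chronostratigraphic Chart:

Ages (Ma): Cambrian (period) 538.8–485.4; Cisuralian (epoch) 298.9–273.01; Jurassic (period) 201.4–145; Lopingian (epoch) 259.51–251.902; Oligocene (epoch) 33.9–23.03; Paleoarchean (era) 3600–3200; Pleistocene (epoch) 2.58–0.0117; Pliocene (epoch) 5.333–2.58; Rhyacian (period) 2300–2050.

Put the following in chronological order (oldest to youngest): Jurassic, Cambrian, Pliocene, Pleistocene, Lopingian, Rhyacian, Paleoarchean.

Read off each span (Ma): Jurassic 201.4–145; Cambrian 538.8–485.4; Pliocene 5.333–2.58; Pleistocene 2.58–0.0117; Lopingian 259.51–251.902; Rhyacian 2300–2050; Paleoarchean 3600–3200.
Larger Ma is older, so oldest→youngest is Paleoarchean, Rhyacian, Cambrian, Lopingian, Jurassic, Pliocene, Pleistocene.

Paleoarchean, Rhyacian, Cambrian, Lopingian, Jurassic, Pliocene, Pleistocene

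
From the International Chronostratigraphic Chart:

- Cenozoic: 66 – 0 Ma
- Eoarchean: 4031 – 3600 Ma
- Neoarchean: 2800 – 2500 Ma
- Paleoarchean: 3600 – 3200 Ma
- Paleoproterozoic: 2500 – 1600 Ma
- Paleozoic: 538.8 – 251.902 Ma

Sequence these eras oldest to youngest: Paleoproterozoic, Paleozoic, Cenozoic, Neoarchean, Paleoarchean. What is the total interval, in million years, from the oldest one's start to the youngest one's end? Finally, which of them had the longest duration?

Paleoarchean → Neoarchean → Paleoproterozoic → Paleozoic → Cenozoic; total span 3600 Myr; longest is Paleoproterozoic

From the excerpt: Paleoproterozoic 2500–1600; Paleozoic 538.8–251.902; Cenozoic 66–0; Neoarchean 2800–2500; Paleoarchean 3600–3200 (Ma).
Larger Ma is earlier, so the oldest is Paleoarchean and the youngest is Cenozoic; oldest to youngest: Paleoarchean, Neoarchean, Paleoproterozoic, Paleozoic, Cenozoic.
Oldest start 3600 minus youngest end 0 gives 3600 Myr overall.
Individual lengths (start − end): Cenozoic 66; Neoarchean 300; Paleoproterozoic 900; Paleozoic 286.898; Paleoarchean 400. The largest is Paleoproterozoic at 900 Myr.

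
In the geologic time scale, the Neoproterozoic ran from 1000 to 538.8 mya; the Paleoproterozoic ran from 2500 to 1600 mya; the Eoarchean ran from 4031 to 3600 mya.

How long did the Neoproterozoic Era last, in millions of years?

1000 − 538.8 = 461.2 million years.

461.2 million years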